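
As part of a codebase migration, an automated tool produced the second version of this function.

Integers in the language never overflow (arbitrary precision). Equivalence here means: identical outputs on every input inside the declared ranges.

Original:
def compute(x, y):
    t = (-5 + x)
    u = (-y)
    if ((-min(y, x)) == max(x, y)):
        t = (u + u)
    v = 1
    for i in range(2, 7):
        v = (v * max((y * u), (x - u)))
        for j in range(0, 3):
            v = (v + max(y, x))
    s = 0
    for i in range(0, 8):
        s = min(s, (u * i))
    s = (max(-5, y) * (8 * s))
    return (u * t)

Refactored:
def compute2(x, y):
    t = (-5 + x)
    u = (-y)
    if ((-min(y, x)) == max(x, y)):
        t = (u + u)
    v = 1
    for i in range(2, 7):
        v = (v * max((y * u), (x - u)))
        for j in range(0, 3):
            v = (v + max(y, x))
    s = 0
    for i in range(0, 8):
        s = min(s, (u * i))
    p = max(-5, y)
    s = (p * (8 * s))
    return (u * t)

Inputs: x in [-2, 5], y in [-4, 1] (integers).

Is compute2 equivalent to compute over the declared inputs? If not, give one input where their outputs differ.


Equivalent — the differences include statement counts differ; local variable names differ, yet no declared input distinguishes the two.
Tracing x=3, y=-4: compute: t=-2, then u=4, then ((-min(y, x)) == max(x, y)) is false, then v=1, then (i=2), then v=-1, then (j=0), then v=2, then (j=1), then v=5, then (j=2), then v=8, then (i=3), then v=-8, then (j=0), then v=-5, then (j=1), then v=-2, then (j=2), then v=1, then (i=4), then v=-1, then (j=0), then v=2, then (j=1), then v=5, then (j=2), then v=8, then (i=5), then v=-8, then (j=0), then v=-5, then (j=1), then v=-2, then (j=2), then v=1, then (i=6), then v=-1, then (j=0), then v=2, then (j=1), then v=5, then (j=2), then v=8, then s=0, then (i=0), then s=0, then (i=1), then s=0, then (i=2), then s=0, then (i=3), then s=0, then (i=4), then s=0, then (i=5), then s=0, then (i=6), then s=0, then (i=7), then s=0, then s=0, then returns -8 | compute2: t=-2, then u=4, then ((-min(y, x)) == max(x, y)) is false, then v=1, then (i=2), then v=-1, then (j=0), then v=2, then (j=1), then v=5, then (j=2), then v=8, then (i=3), then v=-8, then (j=0), then v=-5, then (j=1), then v=-2, then (j=2), then v=1, then (i=4), then v=-1, then (j=0), then v=2, then (j=1), then v=5, then (j=2), then v=8, then (i=5), then v=-8, then (j=0), then v=-5, then (j=1), then v=-2, then (j=2), then v=1, then (i=6), then v=-1, then (j=0), then v=2, then (j=1), then v=5, then (j=2), then v=8, then s=0, then (i=0), then s=0, then (i=1), then s=0, then (i=2), then s=0, then (i=3), then s=0, then (i=4), then s=0, then (i=5), then s=0, then (i=6), then s=0, then (i=7), then s=0, then p=-4, then s=0, then returns -8 — matching result -8.
Sweeping the whole domain (48 inputs) finds no disagreement.
verdict: equivalent


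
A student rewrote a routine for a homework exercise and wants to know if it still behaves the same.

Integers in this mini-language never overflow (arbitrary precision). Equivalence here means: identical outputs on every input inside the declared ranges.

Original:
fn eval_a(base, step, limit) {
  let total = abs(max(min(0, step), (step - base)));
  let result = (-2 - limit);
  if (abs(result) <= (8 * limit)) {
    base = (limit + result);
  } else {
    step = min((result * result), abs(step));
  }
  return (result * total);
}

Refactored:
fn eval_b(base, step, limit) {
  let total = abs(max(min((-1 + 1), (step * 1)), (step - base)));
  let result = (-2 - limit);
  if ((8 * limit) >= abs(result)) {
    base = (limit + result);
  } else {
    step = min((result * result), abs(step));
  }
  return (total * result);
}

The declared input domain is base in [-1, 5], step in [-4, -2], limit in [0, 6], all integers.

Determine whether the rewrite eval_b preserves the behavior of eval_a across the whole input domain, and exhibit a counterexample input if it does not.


Side by side, the visible changes include: arithmetic usage differs; constant usage differs; comparison usage differs.
One worked example (base=1, step=-2, limit=5) — eval_a: total=2, then result=-7, then (abs(result) <= (8 * limit)) is true, then base=-2, then returns -14; eval_b: total=2, then result=-7, then ((8 * limit) >= abs(result)) is true, then base=-2, then returns -14; agreement on -14.
Across all 147 domain points the two functions coincide.
verdict: equivalent


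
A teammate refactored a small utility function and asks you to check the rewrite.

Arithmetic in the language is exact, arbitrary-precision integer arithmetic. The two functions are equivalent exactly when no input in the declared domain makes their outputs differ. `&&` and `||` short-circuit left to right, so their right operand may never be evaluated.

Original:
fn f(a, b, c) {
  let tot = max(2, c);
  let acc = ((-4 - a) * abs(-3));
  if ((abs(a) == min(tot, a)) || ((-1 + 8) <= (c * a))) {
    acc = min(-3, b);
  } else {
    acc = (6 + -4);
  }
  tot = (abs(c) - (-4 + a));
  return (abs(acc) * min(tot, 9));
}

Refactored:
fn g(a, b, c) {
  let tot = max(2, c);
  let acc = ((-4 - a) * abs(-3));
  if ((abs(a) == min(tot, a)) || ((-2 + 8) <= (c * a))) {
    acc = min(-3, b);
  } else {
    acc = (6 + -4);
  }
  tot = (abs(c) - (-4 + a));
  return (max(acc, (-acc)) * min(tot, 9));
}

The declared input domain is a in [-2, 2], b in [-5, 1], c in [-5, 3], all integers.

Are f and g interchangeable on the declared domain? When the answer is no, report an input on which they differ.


Run the pair on a=-2, b=-5, c=-3.
f: tot becomes 2; next acc becomes -6; next ((abs(a) == min(tot, a)) || ((-1 + 8) <= (c * a))) evaluates to false; next acc becomes 2; next tot becomes 9; next final value 18
g: tot becomes 2; next acc becomes -6; next ((abs(a) == min(tot, a)) || ((-2 + 8) <= (c * a))) evaluates to true; next acc becomes -5; next tot becomes 9; next final value 45
18 and 45 differ, so these are not the same function on this domain.
verdict: not equivalent; witness: a=-2, b=-5, c=-3


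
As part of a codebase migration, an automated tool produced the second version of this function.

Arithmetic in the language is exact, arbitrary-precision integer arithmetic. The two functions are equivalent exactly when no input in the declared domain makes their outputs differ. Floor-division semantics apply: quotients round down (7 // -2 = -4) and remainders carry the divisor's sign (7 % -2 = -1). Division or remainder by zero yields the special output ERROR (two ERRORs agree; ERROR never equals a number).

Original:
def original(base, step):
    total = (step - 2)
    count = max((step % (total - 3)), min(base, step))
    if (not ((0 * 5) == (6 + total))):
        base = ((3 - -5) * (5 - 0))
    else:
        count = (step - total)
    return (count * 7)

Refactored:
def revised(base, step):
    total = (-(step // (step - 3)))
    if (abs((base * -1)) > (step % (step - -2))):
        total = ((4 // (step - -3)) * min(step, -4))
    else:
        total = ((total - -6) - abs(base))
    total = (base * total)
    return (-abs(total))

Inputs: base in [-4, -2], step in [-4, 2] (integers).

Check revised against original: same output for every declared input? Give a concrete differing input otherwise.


Take base=-4, step=-4.
original: total becomes -6; next count becomes -4; next (not ((0 * 5) == (6 + total))) evaluates to false; next count becomes 2; next final value 14
revised: total becomes 0; next (abs((base * -1)) > (step % (step - -2))) evaluates to true; next total becomes 16; next total becomes -64; next final value -64
14 and -64 differ, so these are not the same function on this domain.
verdict: not equivalent; witness: base=-4, step=-4


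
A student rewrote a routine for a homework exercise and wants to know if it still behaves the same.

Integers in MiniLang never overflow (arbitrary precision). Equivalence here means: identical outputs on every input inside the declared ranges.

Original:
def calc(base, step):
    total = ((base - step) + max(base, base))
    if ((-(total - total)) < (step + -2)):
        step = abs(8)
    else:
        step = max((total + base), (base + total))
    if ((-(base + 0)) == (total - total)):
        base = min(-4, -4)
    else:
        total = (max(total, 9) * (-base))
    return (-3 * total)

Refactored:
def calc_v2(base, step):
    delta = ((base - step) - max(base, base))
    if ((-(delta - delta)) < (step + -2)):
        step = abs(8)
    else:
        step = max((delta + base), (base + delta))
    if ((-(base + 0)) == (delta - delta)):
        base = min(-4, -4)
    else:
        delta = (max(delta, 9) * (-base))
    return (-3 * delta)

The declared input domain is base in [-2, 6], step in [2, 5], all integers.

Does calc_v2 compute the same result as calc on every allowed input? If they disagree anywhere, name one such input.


Take base=6, step=2.
calc: total = 10; ((-(total - total)) < (step + -2)) -> false; step = 16; ((-(base + 0)) == (total - total)) -> false; total = -60; return 180
calc_v2: delta = -2; ((-(delta - delta)) < (step + -2)) -> false; step = 4; ((-(base + 0)) == (delta - delta)) -> false; delta = -54; return 162
180 != 162, so the rewrite changes behavior.
verdict: not equivalent; witness: base=6, step=2


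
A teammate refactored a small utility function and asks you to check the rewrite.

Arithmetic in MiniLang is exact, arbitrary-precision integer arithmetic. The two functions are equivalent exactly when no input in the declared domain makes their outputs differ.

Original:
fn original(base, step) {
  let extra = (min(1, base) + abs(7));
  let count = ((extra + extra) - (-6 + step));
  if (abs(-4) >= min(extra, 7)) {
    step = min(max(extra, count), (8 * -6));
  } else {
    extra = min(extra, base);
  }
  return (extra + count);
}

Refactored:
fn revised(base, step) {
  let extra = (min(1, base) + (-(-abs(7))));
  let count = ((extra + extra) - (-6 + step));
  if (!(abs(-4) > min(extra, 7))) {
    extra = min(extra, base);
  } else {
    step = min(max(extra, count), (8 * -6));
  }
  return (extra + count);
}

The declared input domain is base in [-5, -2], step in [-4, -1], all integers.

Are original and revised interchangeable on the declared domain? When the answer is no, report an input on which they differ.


Try base=-3, step=-4.
original: extra becomes 4; next count becomes 18; next (abs(-4) >= min(extra, 7)) evaluates to true; next step becomes -48; next final value 22
revised: extra becomes 4; next count becomes 18; next (!(abs(-4) > min(extra, 7))) evaluates to true; next extra becomes -3; next final value 15
22 against 15: the behavior changed.
verdict: not equivalent; witness: base=-3, step=-4


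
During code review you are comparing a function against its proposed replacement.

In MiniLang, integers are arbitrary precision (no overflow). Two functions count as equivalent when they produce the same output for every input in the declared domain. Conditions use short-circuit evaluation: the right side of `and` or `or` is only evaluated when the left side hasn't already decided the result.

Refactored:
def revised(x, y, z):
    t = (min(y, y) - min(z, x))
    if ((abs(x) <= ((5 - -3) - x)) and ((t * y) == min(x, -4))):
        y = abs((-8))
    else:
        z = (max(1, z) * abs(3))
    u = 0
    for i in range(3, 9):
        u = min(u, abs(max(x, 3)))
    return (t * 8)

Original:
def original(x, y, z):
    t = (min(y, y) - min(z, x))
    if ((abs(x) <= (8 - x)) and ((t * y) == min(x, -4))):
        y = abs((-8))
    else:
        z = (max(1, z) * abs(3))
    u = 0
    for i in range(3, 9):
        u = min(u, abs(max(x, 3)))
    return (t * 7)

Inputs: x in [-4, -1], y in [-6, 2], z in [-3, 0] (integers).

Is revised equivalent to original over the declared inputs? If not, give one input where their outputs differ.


Consider the input x=-4, y=-6, z=-3.
original: t := -2 | ((abs(x) <= (8 - x)) and ((t * y) == min(x, -4))): false | z := 3 | u := 0 | iter i=3: | u := 0 | iter i=4: | u := 0 | iter i=5: | u := 0 | iter i=6: | u := 0 | iter i=7: | u := 0 | iter i=8: | u := 0 | result -14
revised: t := -2 | ((abs(x) <= ((5 - -3) - x)) and ((t * y) == min(x, -4))): false | z := 3 | u := 0 | iter i=3: | u := 0 | iter i=4: | u := 0 | iter i=5: | u := 0 | iter i=6: | u := 0 | iter i=7: | u := 0 | iter i=8: | u := 0 | result -16
-14 != -16, so the rewrite changes behavior.
verdict: not equivalent; witness: x=-4, y=-6, z=-3


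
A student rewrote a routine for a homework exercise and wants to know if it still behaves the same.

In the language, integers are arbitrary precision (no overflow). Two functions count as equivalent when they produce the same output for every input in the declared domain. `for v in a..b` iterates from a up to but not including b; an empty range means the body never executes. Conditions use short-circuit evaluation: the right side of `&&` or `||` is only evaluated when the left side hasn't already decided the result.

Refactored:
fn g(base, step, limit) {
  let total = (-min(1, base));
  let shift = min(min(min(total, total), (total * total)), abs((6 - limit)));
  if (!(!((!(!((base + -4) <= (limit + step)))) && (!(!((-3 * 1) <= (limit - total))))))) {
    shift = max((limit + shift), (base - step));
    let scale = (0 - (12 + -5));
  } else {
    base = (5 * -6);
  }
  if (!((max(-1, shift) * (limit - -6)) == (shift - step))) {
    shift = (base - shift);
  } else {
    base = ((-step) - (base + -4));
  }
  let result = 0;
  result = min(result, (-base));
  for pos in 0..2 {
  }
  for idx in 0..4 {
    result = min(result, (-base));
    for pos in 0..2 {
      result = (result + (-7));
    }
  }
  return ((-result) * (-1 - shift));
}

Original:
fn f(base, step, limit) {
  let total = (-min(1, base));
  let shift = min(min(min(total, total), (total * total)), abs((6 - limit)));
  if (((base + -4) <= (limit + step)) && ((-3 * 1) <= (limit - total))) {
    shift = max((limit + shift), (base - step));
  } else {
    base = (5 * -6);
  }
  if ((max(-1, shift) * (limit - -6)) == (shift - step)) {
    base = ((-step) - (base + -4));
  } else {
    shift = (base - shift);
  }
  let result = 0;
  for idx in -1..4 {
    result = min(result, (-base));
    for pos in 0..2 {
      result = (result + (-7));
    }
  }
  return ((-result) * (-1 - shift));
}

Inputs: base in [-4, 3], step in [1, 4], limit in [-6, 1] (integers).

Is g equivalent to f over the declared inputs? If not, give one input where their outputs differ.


Evaluate both at base=-4, step=1, limit=-6.
f: total = 4; shift = 4; (((base + -4) <= (limit + step)) && ((-3 * 1) <= (limit - total))) -> false; base = -30; ((max(-1, shift) * (limit - -6)) == (shift - step)) -> false; shift = -34; result = 0; [idx=-1]; result = 0; [pos=0]; result = -7; [pos=1]; result = -14; [idx=0]; result = -14; [pos=0]; result = -21; [pos=1]; result = -28; [idx=1]; result = -28; [pos=0]; result = -35; [pos=1]; result = -42; [idx=2]; result = -42; [pos=0]; result = -49; [pos=1]; result = -56; [idx=3]; result = -56; [pos=0]; result = -63; [pos=1]; result = -70; return 2310
g: total = 4; shift = 4; (!(!((!(!((base + -4) <= (limit + step)))) && (!(!((-3 * 1) <= (limit - total))))))) -> false; base = -30; (!((max(-1, shift) * (limit - -6)) == (shift - step))) -> true; shift = -34; result = 0; result = 0; [pos=0]; [pos=1]; [idx=0]; result = 0; [pos=0]; result = -7; [pos=1]; result = -14; [idx=1]; result = -14; [pos=0]; result = -21; [pos=1]; result = -28; [idx=2]; result = -28; [pos=0]; result = -35; [pos=1]; result = -42; [idx=3]; result = -42; [pos=0]; result = -49; [pos=1]; result = -56; return 1848
2310 vs 1848 — the two versions disagree here.
verdict: not equivalent; witness: base=-4, step=1, limit=-6


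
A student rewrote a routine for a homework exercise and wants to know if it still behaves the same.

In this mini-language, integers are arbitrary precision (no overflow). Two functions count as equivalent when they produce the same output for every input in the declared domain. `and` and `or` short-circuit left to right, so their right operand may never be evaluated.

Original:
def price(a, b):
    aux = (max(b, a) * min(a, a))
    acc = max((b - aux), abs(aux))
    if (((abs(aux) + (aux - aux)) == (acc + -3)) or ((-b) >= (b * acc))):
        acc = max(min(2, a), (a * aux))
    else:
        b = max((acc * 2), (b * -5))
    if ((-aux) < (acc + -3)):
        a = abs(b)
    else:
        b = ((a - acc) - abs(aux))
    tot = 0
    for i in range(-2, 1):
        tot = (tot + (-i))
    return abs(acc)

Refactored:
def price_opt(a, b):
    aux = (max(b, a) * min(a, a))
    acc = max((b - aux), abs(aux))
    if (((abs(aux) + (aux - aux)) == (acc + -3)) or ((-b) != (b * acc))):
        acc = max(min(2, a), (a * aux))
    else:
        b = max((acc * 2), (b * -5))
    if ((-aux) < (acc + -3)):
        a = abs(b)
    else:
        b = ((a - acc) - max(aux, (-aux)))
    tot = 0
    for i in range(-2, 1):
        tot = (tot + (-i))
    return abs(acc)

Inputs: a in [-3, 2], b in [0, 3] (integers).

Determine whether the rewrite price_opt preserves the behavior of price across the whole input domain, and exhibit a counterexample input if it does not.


Consider the input a=-3, b=1.
price: aux becomes -3; next acc becomes 4; next (((abs(aux) + (aux - aux)) == (acc + -3)) or ((-b) >= (b * acc))) evaluates to false; next b becomes 8; next ((-aux) < (acc + -3)) evaluates to false; next b becomes -10; next tot becomes 0; next at i=-2:; next tot becomes 2; next at i=-1:; next tot becomes 3; next at i=0:; next tot becomes 3; next final value 4
price_opt: aux becomes -3; next acc becomes 4; next (((abs(aux) + (aux - aux)) == (acc + -3)) or ((-b) != (b * acc))) evaluates to true; next acc becomes 9; next ((-aux) < (acc + -3)) evaluates to true; next a becomes 1; next tot becomes 0; next at i=-2:; next tot becomes 2; next at i=-1:; next tot becomes 3; next at i=0:; next tot becomes 3; next final value 9
4 vs 9 — the two versions disagree here.
verdict: not equivalent; witness: a=-3, b=1


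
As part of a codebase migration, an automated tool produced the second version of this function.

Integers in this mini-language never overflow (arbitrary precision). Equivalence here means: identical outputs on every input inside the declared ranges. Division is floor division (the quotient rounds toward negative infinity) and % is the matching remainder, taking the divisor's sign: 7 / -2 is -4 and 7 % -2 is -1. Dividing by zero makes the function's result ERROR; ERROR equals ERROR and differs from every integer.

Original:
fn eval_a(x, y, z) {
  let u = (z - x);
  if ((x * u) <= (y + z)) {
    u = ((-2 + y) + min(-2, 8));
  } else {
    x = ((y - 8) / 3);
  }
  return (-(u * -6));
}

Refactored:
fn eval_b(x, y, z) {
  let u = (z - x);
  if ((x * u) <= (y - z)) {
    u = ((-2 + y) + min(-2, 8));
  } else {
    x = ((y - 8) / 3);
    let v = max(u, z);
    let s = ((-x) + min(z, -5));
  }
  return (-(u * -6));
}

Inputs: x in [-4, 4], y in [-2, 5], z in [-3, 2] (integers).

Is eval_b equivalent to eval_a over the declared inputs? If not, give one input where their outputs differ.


Try x=-4, y=-2, z=-3.
eval_a: u becomes 1; next ((x * u) <= (y + z)) evaluates to false; next x becomes -4; next final value 6
eval_b: u becomes 1; next ((x * u) <= (y - z)) evaluates to true; next u becomes -6; next final value -36
6 != -36, so the rewrite changes behavior.
verdict: not equivalent; witness: x=-4, y=-2, z=-3


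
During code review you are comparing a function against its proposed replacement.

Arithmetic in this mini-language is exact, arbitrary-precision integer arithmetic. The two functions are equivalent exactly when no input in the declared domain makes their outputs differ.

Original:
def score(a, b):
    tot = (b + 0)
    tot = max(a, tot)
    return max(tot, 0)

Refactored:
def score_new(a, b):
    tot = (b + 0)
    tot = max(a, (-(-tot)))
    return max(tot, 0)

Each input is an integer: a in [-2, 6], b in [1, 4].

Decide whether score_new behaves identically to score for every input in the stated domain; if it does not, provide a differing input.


Comparing the listings, the differences include: same computation, different form.
Spot check at a=-2, b=4 — score: tot becomes 4; next tot becomes 4; next final value 4. score_new: tot becomes 4; next tot becomes 4; next final value 4. Both give 4.
Sweeping the whole domain (36 inputs) finds no disagreement.
verdict: equivalent


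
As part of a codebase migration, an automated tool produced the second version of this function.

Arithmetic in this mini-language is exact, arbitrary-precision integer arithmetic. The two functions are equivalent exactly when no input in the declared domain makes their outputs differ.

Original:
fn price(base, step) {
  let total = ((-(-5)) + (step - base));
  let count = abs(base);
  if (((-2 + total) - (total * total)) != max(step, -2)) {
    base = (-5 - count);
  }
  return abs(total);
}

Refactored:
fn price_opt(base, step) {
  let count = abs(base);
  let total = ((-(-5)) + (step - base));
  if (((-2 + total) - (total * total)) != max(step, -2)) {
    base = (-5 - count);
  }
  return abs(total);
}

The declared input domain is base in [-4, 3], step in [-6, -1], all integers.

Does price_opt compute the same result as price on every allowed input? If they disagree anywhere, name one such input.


The two are interchangeable: same computation, different form, and every declared input agrees.
As a probe, take base=-1, step=-3: price runs total := 3 | count := 1 | (((-2 + total) - (total * total)) != max(step, -2)): true | base := -6 | result 3; price_opt runs count := 1 | total := 3 | (((-2 + total) - (total * total)) != max(step, -2)): true | base := -6 | result 3; both end at 3.
Every one of the 48 inputs gives matching results.
verdict: equivalent


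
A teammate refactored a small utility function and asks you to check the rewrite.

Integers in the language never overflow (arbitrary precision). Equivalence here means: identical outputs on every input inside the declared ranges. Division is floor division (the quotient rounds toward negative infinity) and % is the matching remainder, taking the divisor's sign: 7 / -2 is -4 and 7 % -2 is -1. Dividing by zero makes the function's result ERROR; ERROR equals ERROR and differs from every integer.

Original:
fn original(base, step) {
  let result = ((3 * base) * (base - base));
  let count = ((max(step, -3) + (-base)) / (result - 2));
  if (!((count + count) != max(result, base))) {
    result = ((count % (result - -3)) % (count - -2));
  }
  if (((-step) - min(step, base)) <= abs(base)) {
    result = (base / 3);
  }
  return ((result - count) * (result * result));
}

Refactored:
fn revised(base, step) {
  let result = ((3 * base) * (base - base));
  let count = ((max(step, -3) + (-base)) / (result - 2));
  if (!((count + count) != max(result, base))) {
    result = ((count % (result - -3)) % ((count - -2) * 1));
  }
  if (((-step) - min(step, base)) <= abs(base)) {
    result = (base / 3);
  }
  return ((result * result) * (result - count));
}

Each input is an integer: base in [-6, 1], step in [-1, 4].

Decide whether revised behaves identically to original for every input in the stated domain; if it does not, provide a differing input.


Comparing the listings, the differences include: arithmetic usage differs, plus constant usage differs.
One worked example (base=-3, step=0) — original: result = 0; count = -2; (!((count + count) != max(result, base))) -> false; (((-step) - min(step, base)) <= abs(base)) -> true; result = -1; return 1; revised: result = 0; count = -2; (!((count + count) != max(result, base))) -> false; (((-step) - min(step, base)) <= abs(base)) -> true; result = -1; return 1; agreement on 1.
Across all 48 domain points the two functions coincide.
verdict: equivalent


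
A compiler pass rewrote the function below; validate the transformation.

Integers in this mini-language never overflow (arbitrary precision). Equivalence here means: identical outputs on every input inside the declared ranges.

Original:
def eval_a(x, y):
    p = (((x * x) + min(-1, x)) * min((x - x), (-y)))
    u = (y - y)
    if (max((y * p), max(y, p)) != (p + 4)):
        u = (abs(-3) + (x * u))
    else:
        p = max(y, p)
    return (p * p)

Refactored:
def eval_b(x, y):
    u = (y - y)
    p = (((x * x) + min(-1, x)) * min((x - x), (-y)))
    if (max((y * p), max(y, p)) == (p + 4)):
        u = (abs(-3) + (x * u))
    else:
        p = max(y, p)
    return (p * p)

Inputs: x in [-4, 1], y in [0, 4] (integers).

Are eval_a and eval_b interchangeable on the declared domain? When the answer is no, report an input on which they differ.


At x=-4, y=1: eval_a gives 144, eval_b gives 1.
verdict: not equivalent; witness: x=-4, y=1


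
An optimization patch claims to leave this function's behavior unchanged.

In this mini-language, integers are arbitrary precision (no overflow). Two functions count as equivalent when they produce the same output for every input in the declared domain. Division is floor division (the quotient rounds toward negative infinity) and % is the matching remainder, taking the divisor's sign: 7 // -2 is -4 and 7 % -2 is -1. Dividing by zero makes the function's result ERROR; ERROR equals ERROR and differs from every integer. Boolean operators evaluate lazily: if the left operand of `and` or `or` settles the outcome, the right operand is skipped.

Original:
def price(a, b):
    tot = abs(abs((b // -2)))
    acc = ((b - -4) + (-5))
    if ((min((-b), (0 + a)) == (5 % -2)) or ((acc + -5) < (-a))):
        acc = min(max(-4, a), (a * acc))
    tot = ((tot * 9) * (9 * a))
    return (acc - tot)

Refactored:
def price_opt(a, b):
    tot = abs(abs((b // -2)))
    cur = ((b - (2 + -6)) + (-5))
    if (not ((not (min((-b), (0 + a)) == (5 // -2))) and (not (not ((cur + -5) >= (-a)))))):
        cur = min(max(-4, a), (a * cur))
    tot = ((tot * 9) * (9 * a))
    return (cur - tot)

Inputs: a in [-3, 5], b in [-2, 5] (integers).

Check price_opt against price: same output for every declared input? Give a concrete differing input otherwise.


Not equivalent: a=3, b=3 separates them (-484 vs -483).
price: tot = 2; acc = 2; ((min((-b), (0 + a)) == (5 % -2)) or ((acc + -5) < (-a))) -> false; tot = 486; return -484
price_opt: tot = 2; cur = 2; (not ((not (min((-b), (0 + a)) == (5 // -2))) and (not (not ((cur + -5) >= (-a)))))) -> true; cur = 3; tot = 486; return -483
verdict: not equivalent; witness: a=3, b=3


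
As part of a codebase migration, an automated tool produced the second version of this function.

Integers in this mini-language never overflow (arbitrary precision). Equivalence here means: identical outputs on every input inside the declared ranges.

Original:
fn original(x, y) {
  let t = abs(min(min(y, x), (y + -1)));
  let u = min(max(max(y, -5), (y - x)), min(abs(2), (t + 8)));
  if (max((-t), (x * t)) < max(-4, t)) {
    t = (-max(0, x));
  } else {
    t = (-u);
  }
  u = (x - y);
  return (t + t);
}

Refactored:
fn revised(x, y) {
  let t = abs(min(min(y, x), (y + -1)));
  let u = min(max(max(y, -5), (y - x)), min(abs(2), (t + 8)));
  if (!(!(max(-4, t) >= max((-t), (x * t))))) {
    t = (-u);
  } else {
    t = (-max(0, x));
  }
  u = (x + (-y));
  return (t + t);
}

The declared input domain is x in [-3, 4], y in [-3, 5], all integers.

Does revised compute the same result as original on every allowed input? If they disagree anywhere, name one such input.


Evaluate both at x=-3, y=-2.
original: t = 3; u = 1; (max((-t), (x * t)) < max(-4, t)) -> true; t = 0; u = -1; return 0
revised: t = 3; u = 1; (!(!(max(-4, t) >= max((-t), (x * t))))) -> true; t = -1; u = -1; return -2
0 and -2 differ, so these are not the same function on this domain.
verdict: not equivalent; witness: x=-3, y=-2


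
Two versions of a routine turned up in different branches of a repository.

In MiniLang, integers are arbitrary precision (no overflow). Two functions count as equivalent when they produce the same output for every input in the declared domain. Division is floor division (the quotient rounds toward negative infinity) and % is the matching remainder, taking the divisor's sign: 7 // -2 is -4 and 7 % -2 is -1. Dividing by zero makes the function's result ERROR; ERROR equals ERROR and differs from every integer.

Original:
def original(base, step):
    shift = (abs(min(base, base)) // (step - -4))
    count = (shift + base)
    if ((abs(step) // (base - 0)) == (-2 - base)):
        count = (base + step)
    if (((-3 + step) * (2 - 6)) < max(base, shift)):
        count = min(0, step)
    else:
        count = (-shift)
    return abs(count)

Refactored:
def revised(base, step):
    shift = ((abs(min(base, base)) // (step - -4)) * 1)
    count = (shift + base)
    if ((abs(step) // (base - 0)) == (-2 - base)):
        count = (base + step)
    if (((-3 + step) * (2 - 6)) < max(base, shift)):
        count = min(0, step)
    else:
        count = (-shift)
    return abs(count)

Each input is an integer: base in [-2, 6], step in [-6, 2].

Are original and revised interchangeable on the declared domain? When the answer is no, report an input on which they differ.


This is a faithful refactor — constant usage differs, and arithmetic usage differs, but the computed results match everywhere.
Spot check at base=1, step=-3 — original: shift becomes 1; next count becomes 2; next ((abs(step) // (base - 0)) == (-2 - base)) evaluates to false; next (((-3 + step) * (2 - 6)) < max(base, shift)) evaluates to false; next count becomes -1; next final value 1. revised: shift becomes 1; next count becomes 2; next ((abs(step) // (base - 0)) == (-2 - base)) evaluates to false; next (((-3 + step) * (2 - 6)) < max(base, shift)) evaluates to false; next count becomes -1; next final value 1. Both give 1.
Across all 81 domain points the two functions coincide.
verdict: equivalent


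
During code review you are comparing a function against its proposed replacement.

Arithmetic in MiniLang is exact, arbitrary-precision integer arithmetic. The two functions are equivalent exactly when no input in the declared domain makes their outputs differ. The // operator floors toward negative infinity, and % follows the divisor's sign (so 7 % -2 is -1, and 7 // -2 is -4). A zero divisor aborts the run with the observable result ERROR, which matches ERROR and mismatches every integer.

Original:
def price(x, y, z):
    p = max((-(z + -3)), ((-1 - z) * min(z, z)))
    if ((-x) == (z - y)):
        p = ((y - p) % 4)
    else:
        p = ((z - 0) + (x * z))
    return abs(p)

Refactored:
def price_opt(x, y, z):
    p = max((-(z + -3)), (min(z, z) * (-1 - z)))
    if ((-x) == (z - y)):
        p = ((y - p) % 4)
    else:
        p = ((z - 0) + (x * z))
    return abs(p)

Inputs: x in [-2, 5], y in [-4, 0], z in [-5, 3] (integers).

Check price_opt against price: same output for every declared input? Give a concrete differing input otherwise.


Behavior is preserved: although same computation, different form, the outputs never diverge.
As a probe, take x=3, y=-2, z=0: price runs p := 3 | ((-x) == (z - y)): false | p := 0 | result 0; price_opt runs p := 3 | ((-x) == (z - y)): false | p := 0 | result 0; both end at 0.
Every one of the 360 inputs gives matching results.
verdict: equivalent


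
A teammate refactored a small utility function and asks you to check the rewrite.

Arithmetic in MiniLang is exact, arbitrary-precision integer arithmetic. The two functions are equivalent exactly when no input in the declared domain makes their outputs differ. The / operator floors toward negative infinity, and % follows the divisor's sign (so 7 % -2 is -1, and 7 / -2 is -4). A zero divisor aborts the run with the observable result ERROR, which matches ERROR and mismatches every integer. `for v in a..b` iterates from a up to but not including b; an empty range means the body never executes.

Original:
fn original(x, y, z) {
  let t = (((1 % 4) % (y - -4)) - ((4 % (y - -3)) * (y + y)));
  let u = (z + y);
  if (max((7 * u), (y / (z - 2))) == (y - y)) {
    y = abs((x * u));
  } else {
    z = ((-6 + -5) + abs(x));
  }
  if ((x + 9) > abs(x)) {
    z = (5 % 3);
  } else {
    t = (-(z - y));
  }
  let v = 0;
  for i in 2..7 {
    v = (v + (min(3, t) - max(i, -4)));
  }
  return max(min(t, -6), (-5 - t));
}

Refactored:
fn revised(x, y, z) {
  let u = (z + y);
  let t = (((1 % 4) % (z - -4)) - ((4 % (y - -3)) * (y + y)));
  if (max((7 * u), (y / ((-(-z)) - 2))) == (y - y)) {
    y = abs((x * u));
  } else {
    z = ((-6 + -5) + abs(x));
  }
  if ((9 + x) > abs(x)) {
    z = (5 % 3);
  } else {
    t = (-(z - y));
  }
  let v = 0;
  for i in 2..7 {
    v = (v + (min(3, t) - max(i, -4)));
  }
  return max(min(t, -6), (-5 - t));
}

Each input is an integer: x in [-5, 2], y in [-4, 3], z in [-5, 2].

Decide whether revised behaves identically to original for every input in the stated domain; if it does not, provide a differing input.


Consider the input x=-5, y=-4, z=-5.
original: a zero divisor aborts: ERROR
revised: u=-9, then t=0, then (max((7 * u), (y / ((-(-z)) - 2))) == (y - y)) is true, then y=45, then ((9 + x) > abs(x)) is false, then t=50, then v=0, then (i=2), then v=1, then (i=3), then v=1, then (i=4), then v=0, then (i=5), then v=-2, then (i=6), then v=-5, then returns -6
ERROR != -6, so the rewrite changes behavior.
verdict: not equivalent; witness: x=-5, y=-4, z=-5


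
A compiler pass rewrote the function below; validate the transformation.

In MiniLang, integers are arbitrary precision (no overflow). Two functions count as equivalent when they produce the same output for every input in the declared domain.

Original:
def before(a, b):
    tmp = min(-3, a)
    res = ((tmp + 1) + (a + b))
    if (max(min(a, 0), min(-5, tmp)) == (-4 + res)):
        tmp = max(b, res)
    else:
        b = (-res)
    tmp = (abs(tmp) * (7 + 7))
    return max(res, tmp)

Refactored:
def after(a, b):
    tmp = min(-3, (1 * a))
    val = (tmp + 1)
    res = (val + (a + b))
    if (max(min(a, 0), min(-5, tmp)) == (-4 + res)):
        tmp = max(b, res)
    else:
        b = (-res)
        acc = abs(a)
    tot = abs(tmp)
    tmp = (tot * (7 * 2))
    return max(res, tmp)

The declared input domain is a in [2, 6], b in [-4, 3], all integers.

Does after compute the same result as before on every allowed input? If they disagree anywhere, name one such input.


Side by side, the visible changes include: constant usage differs, arithmetic usage differs, statement counts differ, min/max/abs usage differs, local variable names differ.
Spot check at a=4, b=-3 — before: tmp becomes -3; next res becomes -1; next (max(min(a, 0), min(-5, tmp)) == (-4 + res)) evaluates to false; next b becomes 1; next tmp becomes 42; next final value 42. after: tmp becomes -3; next val becomes -2; next res becomes -1; next (max(min(a, 0), min(-5, tmp)) == (-4 + res)) evaluates to false; next b becomes 1; next acc becomes 4; next tot becomes 3; next tmp becomes 42; next final value 42. Both give 42.
Every one of the 40 inputs gives matching results.
verdict: equivalent


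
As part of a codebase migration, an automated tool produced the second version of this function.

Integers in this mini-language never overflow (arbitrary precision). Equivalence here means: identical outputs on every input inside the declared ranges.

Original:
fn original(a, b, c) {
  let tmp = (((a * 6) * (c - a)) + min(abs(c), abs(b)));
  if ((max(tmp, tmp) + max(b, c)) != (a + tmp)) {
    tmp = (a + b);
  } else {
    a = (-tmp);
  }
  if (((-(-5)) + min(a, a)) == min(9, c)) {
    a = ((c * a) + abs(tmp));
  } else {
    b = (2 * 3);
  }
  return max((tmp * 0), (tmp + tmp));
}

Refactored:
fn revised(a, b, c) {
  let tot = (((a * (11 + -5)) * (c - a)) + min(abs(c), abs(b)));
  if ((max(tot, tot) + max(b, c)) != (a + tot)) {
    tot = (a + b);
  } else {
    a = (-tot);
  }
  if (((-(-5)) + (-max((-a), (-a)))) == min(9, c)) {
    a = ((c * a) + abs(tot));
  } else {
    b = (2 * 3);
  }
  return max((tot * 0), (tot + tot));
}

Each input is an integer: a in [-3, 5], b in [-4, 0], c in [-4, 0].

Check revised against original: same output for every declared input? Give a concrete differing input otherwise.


Behavior is preserved: although local variable names differ, plus arithmetic usage differs, plus min/max/abs usage differs, plus constant usage differs, the outputs never diverge.
As a probe, take a=-2, b=0, c=-1: original runs tmp = -12; ((max(tmp, tmp) + max(b, c)) != (a + tmp)) -> true; tmp = -2; (((-(-5)) + min(a, a)) == min(9, c)) -> false; b = 6; return 0; revised runs tot = -12; ((max(tot, tot) + max(b, c)) != (a + tot)) -> true; tot = -2; (((-(-5)) + (-max((-a), (-a)))) == min(9, c)) -> false; b = 6; return 0; both end at 0.
Across all 225 domain points the two functions coincide.
verdict: equivalent


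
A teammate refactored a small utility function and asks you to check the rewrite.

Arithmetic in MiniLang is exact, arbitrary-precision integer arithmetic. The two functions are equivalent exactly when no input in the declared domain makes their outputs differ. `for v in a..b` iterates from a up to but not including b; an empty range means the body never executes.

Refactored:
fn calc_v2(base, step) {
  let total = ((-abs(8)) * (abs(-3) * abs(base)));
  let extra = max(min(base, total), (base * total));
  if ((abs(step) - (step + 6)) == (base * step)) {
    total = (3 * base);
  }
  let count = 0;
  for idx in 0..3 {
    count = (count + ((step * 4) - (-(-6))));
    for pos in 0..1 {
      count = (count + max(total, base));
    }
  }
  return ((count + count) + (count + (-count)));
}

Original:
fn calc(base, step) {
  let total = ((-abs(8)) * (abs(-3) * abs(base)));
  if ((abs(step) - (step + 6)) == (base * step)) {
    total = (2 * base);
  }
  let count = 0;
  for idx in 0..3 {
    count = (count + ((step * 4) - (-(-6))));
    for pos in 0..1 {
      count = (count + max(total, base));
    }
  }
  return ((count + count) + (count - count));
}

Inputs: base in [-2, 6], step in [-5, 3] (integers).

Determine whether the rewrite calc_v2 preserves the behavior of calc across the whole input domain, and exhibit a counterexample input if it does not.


Try base=1, step=-2.
calc: total = -24; ((abs(step) - (step + 6)) == (base * step)) -> true; total = 2; count = 0; [idx=0]; count = -14; [pos=0]; count = -12; [idx=1]; count = -26; [pos=0]; count = -24; [idx=2]; count = -38; [pos=0]; count = -36; return -72
calc_v2: total = -24; extra = -24; ((abs(step) - (step + 6)) == (base * step)) -> true; total = 3; count = 0; [idx=0]; count = -14; [pos=0]; count = -11; [idx=1]; count = -25; [pos=0]; count = -22; [idx=2]; count = -36; [pos=0]; count = -33; return -66
-72 against -66: the behavior changed.
verdict: not equivalent; witness: base=1, step=-2


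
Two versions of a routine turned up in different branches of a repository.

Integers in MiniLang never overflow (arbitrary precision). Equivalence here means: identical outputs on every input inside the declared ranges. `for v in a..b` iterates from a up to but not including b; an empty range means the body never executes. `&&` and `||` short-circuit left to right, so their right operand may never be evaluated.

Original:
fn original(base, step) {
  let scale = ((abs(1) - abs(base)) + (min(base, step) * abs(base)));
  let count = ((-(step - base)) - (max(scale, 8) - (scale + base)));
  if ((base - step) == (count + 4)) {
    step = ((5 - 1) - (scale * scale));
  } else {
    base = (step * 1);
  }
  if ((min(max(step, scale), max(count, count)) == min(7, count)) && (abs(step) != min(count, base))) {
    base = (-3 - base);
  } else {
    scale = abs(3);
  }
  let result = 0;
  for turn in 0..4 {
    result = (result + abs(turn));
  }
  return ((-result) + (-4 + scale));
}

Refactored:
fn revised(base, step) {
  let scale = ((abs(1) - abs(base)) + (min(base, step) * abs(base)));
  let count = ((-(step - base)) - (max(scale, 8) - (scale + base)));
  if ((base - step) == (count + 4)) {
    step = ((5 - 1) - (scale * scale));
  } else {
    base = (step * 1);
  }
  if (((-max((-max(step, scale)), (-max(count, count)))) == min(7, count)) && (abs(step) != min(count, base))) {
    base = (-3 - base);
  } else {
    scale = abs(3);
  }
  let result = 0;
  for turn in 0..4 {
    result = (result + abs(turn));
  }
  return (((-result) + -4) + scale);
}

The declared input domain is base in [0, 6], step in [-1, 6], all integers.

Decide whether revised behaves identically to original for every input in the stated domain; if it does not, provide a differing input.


Behavior is preserved: although min/max/abs usage differs, the outputs never diverge.
Spot check at base=2, step=1 — original: scale := 1 | count := -4 | ((base - step) == (count + 4)): false | base := 1 | ((min(max(step, scale), max(count, count)) == min(7, count)) && (abs(step) != min(count, base))): true | base := -4 | result := 0 | iter turn=0: | result := 0 | iter turn=1: | result := 1 | iter turn=2: | result := 3 | iter turn=3: | result := 6 | result -9. revised: scale := 1 | count := -4 | ((base - step) == (count + 4)): false | base := 1 | (((-max((-max(step, scale)), (-max(count, count)))) == min(7, count)) && (abs(step) != min(count, base))): true | base := -4 | result := 0 | iter turn=0: | result := 0 | iter turn=1: | result := 1 | iter turn=2: | result := 3 | iter turn=3: | result := 6 | result -9. Both give -9.
An exhaustive pass over the 56 declared inputs shows identical outputs.
verdict: equivalent
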